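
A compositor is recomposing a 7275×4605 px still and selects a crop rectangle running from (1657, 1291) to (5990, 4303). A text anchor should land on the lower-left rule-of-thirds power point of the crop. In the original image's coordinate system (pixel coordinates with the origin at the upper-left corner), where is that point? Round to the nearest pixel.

Crop width = 5990 − 1657 = 4333 px; one third is 1444.33 px.
Crop height = 4303 − 1291 = 3012 px; one third is 1004.00 px.
The lower-left point is one-third across and two-thirds down within the crop:
x = 1657 + 1 × 1444.33 ≈ 3101; y = 1291 + 2 × 1004.00 ≈ 3299.

(3101, 3299)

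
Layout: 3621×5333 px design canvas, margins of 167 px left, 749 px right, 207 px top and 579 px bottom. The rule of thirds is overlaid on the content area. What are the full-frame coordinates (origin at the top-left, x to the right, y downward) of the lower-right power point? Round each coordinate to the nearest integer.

Content width = 3621 − 167 − 749 = 2705 px; content height = 5333 − 207 − 579 = 4547 px.
Lower-right is two-thirds across and two-thirds down within the content area.
x = 167 + 2 × 2705/3 = 167 + 1803.33 ≈ 1970
y = 207 + 2 × 4547/3 = 207 + 3031.33 ≈ 3238

(1970, 3238)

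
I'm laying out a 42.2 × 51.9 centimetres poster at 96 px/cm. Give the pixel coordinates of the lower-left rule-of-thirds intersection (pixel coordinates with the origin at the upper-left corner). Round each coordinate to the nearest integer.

In pixels the canvas is 42.2 × 96 = 4051.2 wide and 51.9 × 96 = 4982.4 tall.
The lower-left point is one-third across and two-thirds down:
x = 1 × 4051.2/3 ≈ 1350; y = 2 × 4982.4/3 ≈ 3322.

(1350, 3322)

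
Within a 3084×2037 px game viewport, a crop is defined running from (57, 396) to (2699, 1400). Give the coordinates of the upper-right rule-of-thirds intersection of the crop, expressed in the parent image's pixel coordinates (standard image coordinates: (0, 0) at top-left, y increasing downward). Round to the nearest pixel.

x = 1818 px, y = 731 px

Crop width = 2699 − 57 = 2642 px; one third is 880.67 px.
Crop height = 1400 − 396 = 1004 px; one third is 334.67 px.
The upper-right point is two-thirds across and one-third down within the crop:
x = 57 + 2 × 880.67 ≈ 1818; y = 396 + 1 × 334.67 ≈ 731.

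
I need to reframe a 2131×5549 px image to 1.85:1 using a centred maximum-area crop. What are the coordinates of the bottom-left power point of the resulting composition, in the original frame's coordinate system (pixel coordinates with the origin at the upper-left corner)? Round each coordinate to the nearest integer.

(710, 2966)

2131/5549 < 1.85/1, so the 1.85:1 crop keeps the full width 2131 and trims height to 2131 × 1/1.85 = 1151.89 px.
Top offset = (5549 − 1151.89)/2 = 2198.55 px; left offset = 0.
Bottom-left is one-third across and two-thirds down within the crop:
x = 0.00 + 1 × 2131.00/3 ≈ 710; y = 2198.55 + 2 × 1151.89/3 ≈ 2966.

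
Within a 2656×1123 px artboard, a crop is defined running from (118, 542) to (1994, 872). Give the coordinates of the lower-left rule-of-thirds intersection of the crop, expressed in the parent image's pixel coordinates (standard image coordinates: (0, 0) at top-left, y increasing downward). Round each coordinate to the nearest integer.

Crop width = 1994 − 118 = 1876 px; one third is 625.33 px.
Crop height = 872 − 542 = 330 px; one third is 110.00 px.
The lower-left point is one-third across and two-thirds down within the crop:
x = 118 + 1 × 625.33 ≈ 743; y = 542 + 2 × 110.00 ≈ 762.

x = 743 px, y = 762 px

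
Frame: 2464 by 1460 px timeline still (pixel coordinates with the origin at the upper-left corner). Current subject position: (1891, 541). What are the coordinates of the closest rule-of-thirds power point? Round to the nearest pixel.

Third lines: x ∈ {821, 1643}, y ∈ {487, 973}.
1891 is closer to x = 1643; 541 is closer to y = 487.
So the nearest intersection is the upper-right power point.

x = 1643 px, y = 487 px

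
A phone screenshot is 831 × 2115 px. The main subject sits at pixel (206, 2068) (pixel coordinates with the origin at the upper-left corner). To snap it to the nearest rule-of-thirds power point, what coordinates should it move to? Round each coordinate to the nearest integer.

(277, 1410)

Third lines: x ∈ {277, 554}, y ∈ {705, 1410}.
206 is closer to x = 277; 2068 is closer to y = 1410.
So the nearest intersection is the lower-left power point.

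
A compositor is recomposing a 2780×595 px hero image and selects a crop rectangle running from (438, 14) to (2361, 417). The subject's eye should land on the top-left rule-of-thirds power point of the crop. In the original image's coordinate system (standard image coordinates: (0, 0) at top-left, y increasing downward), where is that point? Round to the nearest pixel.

x = 1079 px, y = 148 px

Crop width = 2361 − 438 = 1923 px; one third is 641.00 px.
Crop height = 417 − 14 = 403 px; one third is 134.33 px.
The top-left point is one-third across and one-third down within the crop:
x = 438 + 1 × 641.00 ≈ 1079; y = 14 + 1 × 134.33 ≈ 148.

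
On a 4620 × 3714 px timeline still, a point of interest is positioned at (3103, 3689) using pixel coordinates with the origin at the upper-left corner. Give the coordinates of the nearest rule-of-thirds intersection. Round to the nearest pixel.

Third lines: x ∈ {1540, 3080}, y ∈ {1238, 2476}.
3103 is closer to x = 3080; 3689 is closer to y = 2476.
So the nearest intersection is the lower-right power point.

x = 3080 px, y = 2476 px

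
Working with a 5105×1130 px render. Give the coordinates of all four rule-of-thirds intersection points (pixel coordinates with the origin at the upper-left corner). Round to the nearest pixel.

(1702, 377), (3403, 377), (1702, 753), (3403, 753)

One third of 5105 is 1701.67; one third of 1130 is 376.67.
Vertical third lines at x = 1702 and x = 3403; horizontal third lines at y = 377 and y = 753.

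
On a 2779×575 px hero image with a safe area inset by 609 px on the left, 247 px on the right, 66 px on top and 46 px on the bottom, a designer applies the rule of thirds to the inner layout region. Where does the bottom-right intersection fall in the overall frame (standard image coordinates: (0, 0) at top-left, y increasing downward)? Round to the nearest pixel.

x = 1891 px, y = 375 px

Content width = 2779 − 609 − 247 = 1923 px; content height = 575 − 66 − 46 = 463 px.
Bottom-right is two-thirds across and two-thirds down within the inner layout region.
x = 609 + 2 × 1923/3 = 609 + 1282.00 ≈ 1891
y = 66 + 2 × 463/3 = 66 + 308.67 ≈ 375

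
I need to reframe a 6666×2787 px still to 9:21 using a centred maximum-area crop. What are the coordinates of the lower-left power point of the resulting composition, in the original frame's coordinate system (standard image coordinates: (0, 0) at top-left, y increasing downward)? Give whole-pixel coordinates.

6666/2787 > 9/21, so the 9:21 crop keeps the full height 2787 and trims width to 2787 × 9/21 = 1194.43 px.
Left offset = (6666 − 1194.43)/2 = 2735.79 px; top offset = 0.
Lower-left is one-third across and two-thirds down within the crop:
x = 2735.79 + 1 × 1194.43/3 ≈ 3134; y = 0.00 + 2 × 2787.00/3 ≈ 1858.

(3134, 1858)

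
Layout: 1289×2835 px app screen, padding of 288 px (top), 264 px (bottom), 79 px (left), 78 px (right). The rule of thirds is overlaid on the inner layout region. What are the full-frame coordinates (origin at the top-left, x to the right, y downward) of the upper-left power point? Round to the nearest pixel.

Content width = 1289 − 79 − 78 = 1132 px; content height = 2835 − 288 − 264 = 2283 px.
Upper-left is one-third across and one-third down within the inner layout region.
x = 79 + 1 × 1132/3 = 79 + 377.33 ≈ 456
y = 288 + 1 × 2283/3 = 288 + 761.00 ≈ 1049

(456, 1049)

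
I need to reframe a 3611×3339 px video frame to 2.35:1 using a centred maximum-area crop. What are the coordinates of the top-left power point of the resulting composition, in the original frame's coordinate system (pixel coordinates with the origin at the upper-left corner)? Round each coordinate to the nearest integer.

(1204, 1413)

3611/3339 < 2.35/1, so the 2.35:1 crop keeps the full width 3611 and trims height to 3611 × 1/2.35 = 1536.60 px.
Top offset = (3339 − 1536.60)/2 = 901.20 px; left offset = 0.
Top-left is one-third across and one-third down within the crop:
x = 0.00 + 1 × 3611.00/3 ≈ 1204; y = 901.20 + 1 × 1536.60/3 ≈ 1413.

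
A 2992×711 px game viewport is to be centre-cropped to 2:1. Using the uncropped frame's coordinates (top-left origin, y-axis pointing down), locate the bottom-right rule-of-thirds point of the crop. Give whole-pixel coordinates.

x = 1733 px, y = 474 px

2992/711 > 2/1, so the 2:1 crop keeps the full height 711 and trims width to 711 × 2/1 = 1422.00 px.
Left offset = (2992 − 1422.00)/2 = 785.00 px; top offset = 0.
Bottom-right is two-thirds across and two-thirds down within the crop:
x = 785.00 + 2 × 1422.00/3 ≈ 1733; y = 0.00 + 2 × 711.00/3 ≈ 474.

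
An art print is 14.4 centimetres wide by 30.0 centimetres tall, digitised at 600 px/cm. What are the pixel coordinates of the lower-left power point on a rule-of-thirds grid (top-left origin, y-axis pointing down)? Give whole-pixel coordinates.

In pixels the canvas is 14.4 × 600 = 8640 wide and 30.0 × 600 = 18000 tall.
The lower-left point is one-third across and two-thirds down:
x = 1 × 8640/3 ≈ 2880; y = 2 × 18000/3 ≈ 12000.

(2880, 12000)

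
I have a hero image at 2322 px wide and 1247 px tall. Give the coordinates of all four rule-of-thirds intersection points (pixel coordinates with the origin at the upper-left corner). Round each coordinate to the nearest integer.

One third of 2322 is 774; one third of 1247 is 415.67.
Vertical third lines at x = 774 and x = 1548; horizontal third lines at y = 416 and y = 831.

(774, 416), (1548, 416), (774, 831), (1548, 831)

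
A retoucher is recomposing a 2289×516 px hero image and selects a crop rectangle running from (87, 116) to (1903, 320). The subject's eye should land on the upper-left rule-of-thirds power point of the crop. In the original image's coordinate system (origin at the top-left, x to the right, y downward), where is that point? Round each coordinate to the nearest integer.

Crop width = 1903 − 87 = 1816 px; one third is 605.33 px.
Crop height = 320 − 116 = 204 px; one third is 68.00 px.
The upper-left point is one-third across and one-third down within the crop:
x = 87 + 1 × 605.33 ≈ 692; y = 116 + 1 × 68.00 ≈ 184.

x = 692 px, y = 184 px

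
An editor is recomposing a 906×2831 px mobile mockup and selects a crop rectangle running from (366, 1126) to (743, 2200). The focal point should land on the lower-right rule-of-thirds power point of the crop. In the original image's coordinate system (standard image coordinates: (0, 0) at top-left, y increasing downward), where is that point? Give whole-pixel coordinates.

Crop width = 743 − 366 = 377 px; one third is 125.67 px.
Crop height = 2200 − 1126 = 1074 px; one third is 358.00 px.
The lower-right point is two-thirds across and two-thirds down within the crop:
x = 366 + 2 × 125.67 ≈ 617; y = 1126 + 2 × 358.00 ≈ 1842.

(617, 1842)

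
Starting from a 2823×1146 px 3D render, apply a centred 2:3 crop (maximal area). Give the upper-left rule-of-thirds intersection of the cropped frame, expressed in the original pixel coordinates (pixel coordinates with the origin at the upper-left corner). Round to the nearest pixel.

x = 1284 px, y = 382 px

2823/1146 > 2/3, so the 2:3 crop keeps the full height 1146 and trims width to 1146 × 2/3 = 764.00 px.
Left offset = (2823 − 764.00)/2 = 1029.50 px; top offset = 0.
Upper-left is one-third across and one-third down within the crop:
x = 1029.50 + 1 × 764.00/3 ≈ 1284; y = 0.00 + 1 × 1146.00/3 ≈ 382.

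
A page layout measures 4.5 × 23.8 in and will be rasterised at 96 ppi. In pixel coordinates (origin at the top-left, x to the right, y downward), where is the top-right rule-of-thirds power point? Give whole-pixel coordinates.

In pixels the canvas is 4.5 × 96 = 432 wide and 23.8 × 96 = 2284.8 tall.
The top-right point is two-thirds across and one-third down:
x = 2 × 432/3 ≈ 288; y = 1 × 2284.8/3 ≈ 762.

(288, 762)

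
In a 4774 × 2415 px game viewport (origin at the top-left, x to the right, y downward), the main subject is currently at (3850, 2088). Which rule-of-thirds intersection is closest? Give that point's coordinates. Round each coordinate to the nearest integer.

Third lines: x ∈ {1591, 3183}, y ∈ {805, 1610}.
3850 is closer to x = 3183; 2088 is closer to y = 1610.
So the nearest intersection is the lower-right power point.

x = 3183 px, y = 1610 px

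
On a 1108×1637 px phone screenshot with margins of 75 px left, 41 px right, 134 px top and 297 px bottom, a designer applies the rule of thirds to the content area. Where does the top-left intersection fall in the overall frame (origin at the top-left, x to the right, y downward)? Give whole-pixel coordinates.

x = 406 px, y = 536 px

Content width = 1108 − 75 − 41 = 992 px; content height = 1637 − 134 − 297 = 1206 px.
Top-left is one-third across and one-third down within the content area.
x = 75 + 1 × 992/3 = 75 + 330.67 ≈ 406
y = 134 + 1 × 1206/3 = 134 + 402.00 ≈ 536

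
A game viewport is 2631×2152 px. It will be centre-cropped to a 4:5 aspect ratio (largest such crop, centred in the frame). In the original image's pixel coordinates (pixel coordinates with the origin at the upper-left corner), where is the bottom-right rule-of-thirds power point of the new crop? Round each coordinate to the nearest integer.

(1602, 1435)

2631/2152 > 4/5, so the 4:5 crop keeps the full height 2152 and trims width to 2152 × 4/5 = 1721.60 px.
Left offset = (2631 − 1721.60)/2 = 454.70 px; top offset = 0.
Bottom-right is two-thirds across and two-thirds down within the crop:
x = 454.70 + 2 × 1721.60/3 ≈ 1602; y = 0.00 + 2 × 2152.00/3 ≈ 1435.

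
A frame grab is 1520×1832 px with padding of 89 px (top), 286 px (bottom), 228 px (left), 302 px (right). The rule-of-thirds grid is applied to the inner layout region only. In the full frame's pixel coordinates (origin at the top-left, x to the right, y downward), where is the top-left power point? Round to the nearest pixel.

x = 558 px, y = 575 px

Content width = 1520 − 228 − 302 = 990 px; content height = 1832 − 89 − 286 = 1457 px.
Top-left is one-third across and one-third down within the inner layout region.
x = 228 + 1 × 990/3 = 228 + 330.00 ≈ 558
y = 89 + 1 × 1457/3 = 89 + 485.67 ≈ 575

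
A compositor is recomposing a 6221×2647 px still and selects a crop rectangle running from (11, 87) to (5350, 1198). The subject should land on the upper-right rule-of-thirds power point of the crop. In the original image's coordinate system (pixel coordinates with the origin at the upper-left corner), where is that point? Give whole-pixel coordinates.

Crop width = 5350 − 11 = 5339 px; one third is 1779.67 px.
Crop height = 1198 − 87 = 1111 px; one third is 370.33 px.
The upper-right point is two-thirds across and one-third down within the crop:
x = 11 + 2 × 1779.67 ≈ 3570; y = 87 + 1 × 370.33 ≈ 457.

x = 3570 px, y = 457 px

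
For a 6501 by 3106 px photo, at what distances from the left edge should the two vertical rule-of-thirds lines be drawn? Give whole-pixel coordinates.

2167 px and 4334 px

6501 / 3 = 2167, so the vertical lines sit at one and two thirds of 6501.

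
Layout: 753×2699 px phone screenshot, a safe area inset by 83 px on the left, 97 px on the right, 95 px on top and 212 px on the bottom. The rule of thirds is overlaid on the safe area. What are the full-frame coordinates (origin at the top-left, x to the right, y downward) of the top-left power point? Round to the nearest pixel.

Content width = 753 − 83 − 97 = 573 px; content height = 2699 − 95 − 212 = 2392 px.
Top-left is one-third across and one-third down within the safe area.
x = 83 + 1 × 573/3 = 83 + 191.00 ≈ 274
y = 95 + 1 × 2392/3 = 95 + 797.33 ≈ 892

x = 274 px, y = 892 px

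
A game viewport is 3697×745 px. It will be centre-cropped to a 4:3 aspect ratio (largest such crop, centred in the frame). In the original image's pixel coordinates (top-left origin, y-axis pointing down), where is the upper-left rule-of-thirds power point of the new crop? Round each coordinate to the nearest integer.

(1683, 248)

3697/745 > 4/3, so the 4:3 crop keeps the full height 745 and trims width to 745 × 4/3 = 993.33 px.
Left offset = (3697 − 993.33)/2 = 1351.83 px; top offset = 0.
Upper-left is one-third across and one-third down within the crop:
x = 1351.83 + 1 × 993.33/3 ≈ 1683; y = 0.00 + 1 × 745.00/3 ≈ 248.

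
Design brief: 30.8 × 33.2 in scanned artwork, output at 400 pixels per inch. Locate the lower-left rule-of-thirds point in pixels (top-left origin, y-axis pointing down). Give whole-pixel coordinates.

x = 4107 px, y = 8853 px

In pixels the canvas is 30.8 × 400 = 12320 wide and 33.2 × 400 = 13280 tall.
The lower-left point is one-third across and two-thirds down:
x = 1 × 12320/3 ≈ 4107; y = 2 × 13280/3 ≈ 8853.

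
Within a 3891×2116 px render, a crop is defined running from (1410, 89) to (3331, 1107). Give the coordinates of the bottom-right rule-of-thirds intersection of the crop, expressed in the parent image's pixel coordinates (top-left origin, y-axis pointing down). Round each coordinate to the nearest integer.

Crop width = 3331 − 1410 = 1921 px; one third is 640.33 px.
Crop height = 1107 − 89 = 1018 px; one third is 339.33 px.
The bottom-right point is two-thirds across and two-thirds down within the crop:
x = 1410 + 2 × 640.33 ≈ 2691; y = 89 + 2 × 339.33 ≈ 768.

(2691, 768)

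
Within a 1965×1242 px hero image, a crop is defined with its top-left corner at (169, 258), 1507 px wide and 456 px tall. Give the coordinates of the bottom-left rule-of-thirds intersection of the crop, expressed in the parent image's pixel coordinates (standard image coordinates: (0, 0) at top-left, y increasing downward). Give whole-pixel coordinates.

(671, 562)

One third of the crop width 1507 is 502.33 px.
One third of the crop height 456 is 152.00 px.
The bottom-left point is one-third across and two-thirds down within the crop:
x = 169 + 1 × 502.33 ≈ 671; y = 258 + 2 × 152.00 ≈ 562.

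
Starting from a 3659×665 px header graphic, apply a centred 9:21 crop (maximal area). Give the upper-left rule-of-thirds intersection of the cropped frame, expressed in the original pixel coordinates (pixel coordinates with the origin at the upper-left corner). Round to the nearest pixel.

3659/665 > 9/21, so the 9:21 crop keeps the full height 665 and trims width to 665 × 9/21 = 285.00 px.
Left offset = (3659 − 285.00)/2 = 1687.00 px; top offset = 0.
Upper-left is one-third across and one-third down within the crop:
x = 1687.00 + 1 × 285.00/3 ≈ 1782; y = 0.00 + 1 × 665.00/3 ≈ 222.

x = 1782 px, y = 222 px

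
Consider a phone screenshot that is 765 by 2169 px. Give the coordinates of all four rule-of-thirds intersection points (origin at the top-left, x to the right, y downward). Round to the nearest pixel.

One third of 765 is 255; one third of 2169 is 723.
Vertical third lines at x = 255 and x = 510; horizontal third lines at y = 723 and y = 1446.

(255, 723), (510, 723), (255, 1446), (510, 1446)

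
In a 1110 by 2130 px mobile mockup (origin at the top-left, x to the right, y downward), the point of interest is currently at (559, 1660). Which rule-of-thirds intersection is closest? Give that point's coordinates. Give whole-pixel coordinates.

Third lines: x ∈ {370, 740}, y ∈ {710, 1420}.
559 is closer to x = 740; 1660 is closer to y = 1420.
So the nearest intersection is the lower-right power point.

(740, 1420)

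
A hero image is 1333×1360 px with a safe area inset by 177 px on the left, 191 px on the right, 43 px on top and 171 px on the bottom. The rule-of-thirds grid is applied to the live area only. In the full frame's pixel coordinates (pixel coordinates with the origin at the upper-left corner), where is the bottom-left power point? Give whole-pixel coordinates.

Content width = 1333 − 177 − 191 = 965 px; content height = 1360 − 43 − 171 = 1146 px.
Bottom-left is one-third across and two-thirds down within the live area.
x = 177 + 1 × 965/3 = 177 + 321.67 ≈ 499
y = 43 + 2 × 1146/3 = 43 + 764.00 ≈ 807

x = 499 px, y = 807 px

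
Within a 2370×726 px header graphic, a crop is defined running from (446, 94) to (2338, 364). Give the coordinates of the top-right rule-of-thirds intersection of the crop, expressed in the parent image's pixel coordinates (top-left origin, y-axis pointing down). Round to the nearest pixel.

(1707, 184)

Crop width = 2338 − 446 = 1892 px; one third is 630.67 px.
Crop height = 364 − 94 = 270 px; one third is 90.00 px.
The top-right point is two-thirds across and one-third down within the crop:
x = 446 + 2 × 630.67 ≈ 1707; y = 94 + 1 × 90.00 ≈ 184.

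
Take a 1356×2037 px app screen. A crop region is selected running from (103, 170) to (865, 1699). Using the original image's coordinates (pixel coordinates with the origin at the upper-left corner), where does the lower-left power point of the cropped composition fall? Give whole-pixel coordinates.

x = 357 px, y = 1189 px

Crop width = 865 − 103 = 762 px; one third is 254.00 px.
Crop height = 1699 − 170 = 1529 px; one third is 509.67 px.
The lower-left point is one-third across and two-thirds down within the crop:
x = 103 + 1 × 254.00 ≈ 357; y = 170 + 2 × 509.67 ≈ 1189.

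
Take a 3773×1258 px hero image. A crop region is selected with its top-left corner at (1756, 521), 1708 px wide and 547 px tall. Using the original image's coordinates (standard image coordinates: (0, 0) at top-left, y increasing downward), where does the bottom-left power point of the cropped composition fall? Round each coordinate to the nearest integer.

One third of the crop width 1708 is 569.33 px.
One third of the crop height 547 is 182.33 px.
The bottom-left point is one-third across and two-thirds down within the crop:
x = 1756 + 1 × 569.33 ≈ 2325; y = 521 + 2 × 182.33 ≈ 886.

(2325, 886)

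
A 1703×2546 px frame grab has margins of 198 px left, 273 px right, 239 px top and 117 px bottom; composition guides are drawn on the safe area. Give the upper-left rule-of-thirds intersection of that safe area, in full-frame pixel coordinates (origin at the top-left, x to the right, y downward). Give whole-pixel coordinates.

Content width = 1703 − 198 − 273 = 1232 px; content height = 2546 − 239 − 117 = 2190 px.
Upper-left is one-third across and one-third down within the safe area.
x = 198 + 1 × 1232/3 = 198 + 410.67 ≈ 609
y = 239 + 1 × 2190/3 = 239 + 730.00 ≈ 969

(609, 969)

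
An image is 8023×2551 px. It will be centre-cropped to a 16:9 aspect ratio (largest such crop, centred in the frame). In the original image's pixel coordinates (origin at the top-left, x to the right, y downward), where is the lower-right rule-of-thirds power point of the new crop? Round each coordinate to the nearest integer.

(4767, 1701)

8023/2551 > 16/9, so the 16:9 crop keeps the full height 2551 and trims width to 2551 × 16/9 = 4535.11 px.
Left offset = (8023 − 4535.11)/2 = 1743.94 px; top offset = 0.
Lower-right is two-thirds across and two-thirds down within the crop:
x = 1743.94 + 2 × 4535.11/3 ≈ 4767; y = 0.00 + 2 × 2551.00/3 ≈ 1701.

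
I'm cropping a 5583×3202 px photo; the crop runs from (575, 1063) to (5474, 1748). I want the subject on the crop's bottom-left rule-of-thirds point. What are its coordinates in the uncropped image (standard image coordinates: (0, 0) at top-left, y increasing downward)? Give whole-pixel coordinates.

Crop width = 5474 − 575 = 4899 px; one third is 1633.00 px.
Crop height = 1748 − 1063 = 685 px; one third is 228.33 px.
The bottom-left point is one-third across and two-thirds down within the crop:
x = 575 + 1 × 1633.00 ≈ 2208; y = 1063 + 2 × 228.33 ≈ 1520.

x = 2208 px, y = 1520 px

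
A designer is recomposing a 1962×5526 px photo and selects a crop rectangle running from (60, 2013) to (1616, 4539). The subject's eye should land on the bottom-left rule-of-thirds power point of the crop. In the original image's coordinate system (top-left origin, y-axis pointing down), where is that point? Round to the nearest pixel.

(579, 3697)

Crop width = 1616 − 60 = 1556 px; one third is 518.67 px.
Crop height = 4539 − 2013 = 2526 px; one third is 842.00 px.
The bottom-left point is one-third across and two-thirds down within the crop:
x = 60 + 1 × 518.67 ≈ 579; y = 2013 + 2 × 842.00 ≈ 3697.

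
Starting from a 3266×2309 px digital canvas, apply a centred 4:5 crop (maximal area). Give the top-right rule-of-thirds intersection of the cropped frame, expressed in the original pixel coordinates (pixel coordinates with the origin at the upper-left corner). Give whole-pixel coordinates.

x = 1941 px, y = 770 px

3266/2309 > 4/5, so the 4:5 crop keeps the full height 2309 and trims width to 2309 × 4/5 = 1847.20 px.
Left offset = (3266 − 1847.20)/2 = 709.40 px; top offset = 0.
Top-right is two-thirds across and one-third down within the crop:
x = 709.40 + 2 × 1847.20/3 ≈ 1941; y = 0.00 + 1 × 2309.00/3 ≈ 770.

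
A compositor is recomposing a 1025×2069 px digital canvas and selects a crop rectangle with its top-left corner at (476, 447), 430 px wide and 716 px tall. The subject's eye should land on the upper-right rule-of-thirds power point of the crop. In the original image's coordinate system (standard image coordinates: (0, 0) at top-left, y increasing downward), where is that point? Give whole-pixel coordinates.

One third of the crop width 430 is 143.33 px.
One third of the crop height 716 is 238.67 px.
The upper-right point is two-thirds across and one-third down within the crop:
x = 476 + 2 × 143.33 ≈ 763; y = 447 + 1 × 238.67 ≈ 686.

x = 763 px, y = 686 px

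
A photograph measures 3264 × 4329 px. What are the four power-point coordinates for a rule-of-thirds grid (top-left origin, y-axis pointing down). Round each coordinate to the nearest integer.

(1088, 1443), (2176, 1443), (1088, 2886), (2176, 2886)

One third of 3264 is 1088; one third of 4329 is 1443.
Vertical third lines at x = 1088 and x = 2176; horizontal third lines at y = 1443 and y = 2886.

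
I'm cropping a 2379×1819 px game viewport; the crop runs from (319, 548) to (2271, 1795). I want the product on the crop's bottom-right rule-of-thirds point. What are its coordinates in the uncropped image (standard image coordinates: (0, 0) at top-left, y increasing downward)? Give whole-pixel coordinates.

(1620, 1379)

Crop width = 2271 − 319 = 1952 px; one third is 650.67 px.
Crop height = 1795 − 548 = 1247 px; one third is 415.67 px.
The bottom-right point is two-thirds across and two-thirds down within the crop:
x = 319 + 2 × 650.67 ≈ 1620; y = 548 + 2 × 415.67 ≈ 1379.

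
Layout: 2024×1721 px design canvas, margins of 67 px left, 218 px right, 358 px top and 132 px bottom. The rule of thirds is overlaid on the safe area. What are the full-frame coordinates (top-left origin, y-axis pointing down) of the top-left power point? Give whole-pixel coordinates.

(647, 768)

Content width = 2024 − 67 − 218 = 1739 px; content height = 1721 − 358 − 132 = 1231 px.
Top-left is one-third across and one-third down within the safe area.
x = 67 + 1 × 1739/3 = 67 + 579.67 ≈ 647
y = 358 + 1 × 1231/3 = 358 + 410.33 ≈ 768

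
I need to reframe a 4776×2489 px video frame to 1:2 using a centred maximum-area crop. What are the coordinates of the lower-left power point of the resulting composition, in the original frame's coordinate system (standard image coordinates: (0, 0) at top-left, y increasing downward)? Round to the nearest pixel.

4776/2489 > 1/2, so the 1:2 crop keeps the full height 2489 and trims width to 2489 × 1/2 = 1244.50 px.
Left offset = (4776 − 1244.50)/2 = 1765.75 px; top offset = 0.
Lower-left is one-third across and two-thirds down within the crop:
x = 1765.75 + 1 × 1244.50/3 ≈ 2181; y = 0.00 + 2 × 2489.00/3 ≈ 1659.

x = 2181 px, y = 1659 px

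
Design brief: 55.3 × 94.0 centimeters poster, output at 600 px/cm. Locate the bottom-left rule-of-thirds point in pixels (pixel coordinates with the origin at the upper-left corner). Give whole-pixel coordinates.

(11060, 37600)

In pixels the canvas is 55.3 × 600 = 33180 wide and 94.0 × 600 = 56400 tall.
The bottom-left point is one-third across and two-thirds down:
x = 1 × 33180/3 ≈ 11060; y = 2 × 56400/3 ≈ 37600.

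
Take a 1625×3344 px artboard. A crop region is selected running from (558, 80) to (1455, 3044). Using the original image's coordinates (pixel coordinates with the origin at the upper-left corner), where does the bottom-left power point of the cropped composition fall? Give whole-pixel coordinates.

x = 857 px, y = 2056 px

Crop width = 1455 − 558 = 897 px; one third is 299.00 px.
Crop height = 3044 − 80 = 2964 px; one third is 988.00 px.
The bottom-left point is one-third across and two-thirds down within the crop:
x = 558 + 1 × 299.00 ≈ 857; y = 80 + 2 × 988.00 ≈ 2056.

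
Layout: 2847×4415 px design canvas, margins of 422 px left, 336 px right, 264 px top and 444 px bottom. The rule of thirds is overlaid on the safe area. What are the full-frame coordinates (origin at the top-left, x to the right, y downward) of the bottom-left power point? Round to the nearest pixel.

x = 1118 px, y = 2735 px

Content width = 2847 − 422 − 336 = 2089 px; content height = 4415 − 264 − 444 = 3707 px.
Bottom-left is one-third across and two-thirds down within the safe area.
x = 422 + 1 × 2089/3 = 422 + 696.33 ≈ 1118
y = 264 + 2 × 3707/3 = 264 + 2471.33 ≈ 2735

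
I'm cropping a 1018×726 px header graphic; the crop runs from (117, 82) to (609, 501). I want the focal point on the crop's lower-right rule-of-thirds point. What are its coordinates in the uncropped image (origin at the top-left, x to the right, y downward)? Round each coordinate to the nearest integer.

Crop width = 609 − 117 = 492 px; one third is 164.00 px.
Crop height = 501 − 82 = 419 px; one third is 139.67 px.
The lower-right point is two-thirds across and two-thirds down within the crop:
x = 117 + 2 × 164.00 ≈ 445; y = 82 + 2 × 139.67 ≈ 361.

x = 445 px, y = 361 px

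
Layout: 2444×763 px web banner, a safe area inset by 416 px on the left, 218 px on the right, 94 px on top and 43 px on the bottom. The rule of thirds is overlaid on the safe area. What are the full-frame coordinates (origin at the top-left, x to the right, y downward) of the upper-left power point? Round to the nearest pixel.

Content width = 2444 − 416 − 218 = 1810 px; content height = 763 − 94 − 43 = 626 px.
Upper-left is one-third across and one-third down within the safe area.
x = 416 + 1 × 1810/3 = 416 + 603.33 ≈ 1019
y = 94 + 1 × 626/3 = 94 + 208.67 ≈ 303

(1019, 303)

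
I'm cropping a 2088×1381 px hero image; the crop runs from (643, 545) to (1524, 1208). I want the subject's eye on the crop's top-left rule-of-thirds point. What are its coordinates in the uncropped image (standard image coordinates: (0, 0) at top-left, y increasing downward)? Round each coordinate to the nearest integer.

Crop width = 1524 − 643 = 881 px; one third is 293.67 px.
Crop height = 1208 − 545 = 663 px; one third is 221.00 px.
The top-left point is one-third across and one-third down within the crop:
x = 643 + 1 × 293.67 ≈ 937; y = 545 + 1 × 221.00 ≈ 766.

(937, 766)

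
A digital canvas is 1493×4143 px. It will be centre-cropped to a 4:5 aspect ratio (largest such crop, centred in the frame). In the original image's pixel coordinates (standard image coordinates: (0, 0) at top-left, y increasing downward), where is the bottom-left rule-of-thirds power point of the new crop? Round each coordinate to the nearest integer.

x = 498 px, y = 2383 px

1493/4143 < 4/5, so the 4:5 crop keeps the full width 1493 and trims height to 1493 × 5/4 = 1866.25 px.
Top offset = (4143 − 1866.25)/2 = 1138.38 px; left offset = 0.
Bottom-left is one-third across and two-thirds down within the crop:
x = 0.00 + 1 × 1493.00/3 ≈ 498; y = 1138.38 + 2 × 1866.25/3 ≈ 2383.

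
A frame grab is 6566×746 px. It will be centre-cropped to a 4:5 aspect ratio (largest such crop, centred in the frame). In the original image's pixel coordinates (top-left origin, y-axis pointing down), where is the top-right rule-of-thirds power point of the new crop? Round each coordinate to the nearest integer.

6566/746 > 4/5, so the 4:5 crop keeps the full height 746 and trims width to 746 × 4/5 = 596.80 px.
Left offset = (6566 − 596.80)/2 = 2984.60 px; top offset = 0.
Top-right is two-thirds across and one-third down within the crop:
x = 2984.60 + 2 × 596.80/3 ≈ 3382; y = 0.00 + 1 × 746.00/3 ≈ 249.

x = 3382 px, y = 249 px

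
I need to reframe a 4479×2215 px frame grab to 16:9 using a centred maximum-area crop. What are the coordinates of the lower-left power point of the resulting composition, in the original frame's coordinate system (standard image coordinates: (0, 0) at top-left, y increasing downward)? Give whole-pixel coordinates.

4479/2215 > 16/9, so the 16:9 crop keeps the full height 2215 and trims width to 2215 × 16/9 = 3937.78 px.
Left offset = (4479 − 3937.78)/2 = 270.61 px; top offset = 0.
Lower-left is one-third across and two-thirds down within the crop:
x = 270.61 + 1 × 3937.78/3 ≈ 1583; y = 0.00 + 2 × 2215.00/3 ≈ 1477.

x = 1583 px, y = 1477 px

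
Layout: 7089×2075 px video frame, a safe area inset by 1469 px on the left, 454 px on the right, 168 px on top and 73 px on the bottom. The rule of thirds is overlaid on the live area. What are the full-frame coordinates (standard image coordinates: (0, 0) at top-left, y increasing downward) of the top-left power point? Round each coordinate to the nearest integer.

Content width = 7089 − 1469 − 454 = 5166 px; content height = 2075 − 168 − 73 = 1834 px.
Top-left is one-third across and one-third down within the live area.
x = 1469 + 1 × 5166/3 = 1469 + 1722.00 ≈ 3191
y = 168 + 1 × 1834/3 = 168 + 611.33 ≈ 779

x = 3191 px, y = 779 px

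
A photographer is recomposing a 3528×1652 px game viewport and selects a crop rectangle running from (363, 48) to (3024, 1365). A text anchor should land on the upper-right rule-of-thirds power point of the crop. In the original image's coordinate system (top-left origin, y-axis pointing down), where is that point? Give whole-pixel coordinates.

Crop width = 3024 − 363 = 2661 px; one third is 887.00 px.
Crop height = 1365 − 48 = 1317 px; one third is 439.00 px.
The upper-right point is two-thirds across and one-third down within the crop:
x = 363 + 2 × 887.00 ≈ 2137; y = 48 + 1 × 439.00 ≈ 487.

x = 2137 px, y = 487 px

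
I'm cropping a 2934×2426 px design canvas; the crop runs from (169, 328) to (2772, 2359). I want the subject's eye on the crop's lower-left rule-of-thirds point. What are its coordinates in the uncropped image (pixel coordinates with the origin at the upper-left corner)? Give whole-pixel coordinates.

x = 1037 px, y = 1682 px

Crop width = 2772 − 169 = 2603 px; one third is 867.67 px.
Crop height = 2359 − 328 = 2031 px; one third is 677.00 px.
The lower-left point is one-third across and two-thirds down within the crop:
x = 169 + 1 × 867.67 ≈ 1037; y = 328 + 2 × 677.00 ≈ 1682.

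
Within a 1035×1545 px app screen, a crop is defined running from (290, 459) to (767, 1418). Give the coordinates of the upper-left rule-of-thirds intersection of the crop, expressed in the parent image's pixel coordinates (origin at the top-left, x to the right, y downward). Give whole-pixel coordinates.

Crop width = 767 − 290 = 477 px; one third is 159.00 px.
Crop height = 1418 − 459 = 959 px; one third is 319.67 px.
The upper-left point is one-third across and one-third down within the crop:
x = 290 + 1 × 159.00 ≈ 449; y = 459 + 1 × 319.67 ≈ 779.

(449, 779)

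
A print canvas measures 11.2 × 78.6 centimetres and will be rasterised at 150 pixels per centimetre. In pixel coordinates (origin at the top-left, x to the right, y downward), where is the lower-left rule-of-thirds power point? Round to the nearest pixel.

(560, 7860)

In pixels the canvas is 11.2 × 150 = 1680 wide and 78.6 × 150 = 11790 tall.
The lower-left point is one-third across and two-thirds down:
x = 1 × 1680/3 ≈ 560; y = 2 × 11790/3 ≈ 7860.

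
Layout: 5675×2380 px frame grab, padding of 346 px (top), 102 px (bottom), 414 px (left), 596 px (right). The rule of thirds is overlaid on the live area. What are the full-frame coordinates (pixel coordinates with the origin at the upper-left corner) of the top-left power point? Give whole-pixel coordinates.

Content width = 5675 − 414 − 596 = 4665 px; content height = 2380 − 346 − 102 = 1932 px.
Top-left is one-third across and one-third down within the live area.
x = 414 + 1 × 4665/3 = 414 + 1555.00 ≈ 1969
y = 346 + 1 × 1932/3 = 346 + 644.00 ≈ 990

(1969, 990)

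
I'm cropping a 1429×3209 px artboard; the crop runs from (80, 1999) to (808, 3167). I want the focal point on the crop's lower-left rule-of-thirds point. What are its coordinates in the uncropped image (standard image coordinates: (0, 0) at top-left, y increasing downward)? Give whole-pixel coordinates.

Crop width = 808 − 80 = 728 px; one third is 242.67 px.
Crop height = 3167 − 1999 = 1168 px; one third is 389.33 px.
The lower-left point is one-third across and two-thirds down within the crop:
x = 80 + 1 × 242.67 ≈ 323; y = 1999 + 2 × 389.33 ≈ 2778.

x = 323 px, y = 2778 px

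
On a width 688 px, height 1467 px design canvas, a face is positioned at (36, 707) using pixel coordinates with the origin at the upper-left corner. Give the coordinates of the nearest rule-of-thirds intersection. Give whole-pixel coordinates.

Third lines: x ∈ {229, 459}, y ∈ {489, 978}.
36 is closer to x = 229; 707 is closer to y = 489.
So the nearest intersection is the upper-left power point.

x = 229 px, y = 489 px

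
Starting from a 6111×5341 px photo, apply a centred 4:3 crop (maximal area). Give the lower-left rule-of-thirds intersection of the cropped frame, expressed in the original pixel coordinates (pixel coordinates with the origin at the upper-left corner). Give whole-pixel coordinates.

6111/5341 < 4/3, so the 4:3 crop keeps the full width 6111 and trims height to 6111 × 3/4 = 4583.25 px.
Top offset = (5341 − 4583.25)/2 = 378.88 px; left offset = 0.
Lower-left is one-third across and two-thirds down within the crop:
x = 0.00 + 1 × 6111.00/3 ≈ 2037; y = 378.88 + 2 × 4583.25/3 ≈ 3434.

(2037, 3434)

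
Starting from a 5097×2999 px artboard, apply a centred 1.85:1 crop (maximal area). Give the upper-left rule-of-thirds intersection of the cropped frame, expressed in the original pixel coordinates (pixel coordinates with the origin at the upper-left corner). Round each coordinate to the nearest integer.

x = 1699 px, y = 1040 px

5097/2999 < 1.85/1, so the 1.85:1 crop keeps the full width 5097 and trims height to 5097 × 1/1.85 = 2755.14 px.
Top offset = (2999 − 2755.14)/2 = 121.93 px; left offset = 0.
Upper-left is one-third across and one-third down within the crop:
x = 0.00 + 1 × 5097.00/3 ≈ 1699; y = 121.93 + 1 × 2755.14/3 ≈ 1040.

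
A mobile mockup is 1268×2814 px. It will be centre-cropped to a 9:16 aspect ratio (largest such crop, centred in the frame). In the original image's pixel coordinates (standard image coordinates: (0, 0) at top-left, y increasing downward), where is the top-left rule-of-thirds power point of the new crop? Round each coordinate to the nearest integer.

1268/2814 < 9/16, so the 9:16 crop keeps the full width 1268 and trims height to 1268 × 16/9 = 2254.22 px.
Top offset = (2814 − 2254.22)/2 = 279.89 px; left offset = 0.
Top-left is one-third across and one-third down within the crop:
x = 0.00 + 1 × 1268.00/3 ≈ 423; y = 279.89 + 1 × 2254.22/3 ≈ 1031.

(423, 1031)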